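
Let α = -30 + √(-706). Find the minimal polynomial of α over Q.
m_α(x) = x^2 + 60x + 1606

From α + 30 = √(-706), squaring gives (α + 30)^2 = -706, i.e. α^2 + 60α + 900 = -706, so α^2 + 60α + 1606 = 0. The discriminant of x^2 + 60x + 1606 is (60)^2 - 4·(1606) = 3600 - 6424 = -2824, and 4·(-706) is not a perfect square in Q since -706 is squarefree and ≠ 1. Hence x^2 + 60x + 1606 is irreducible over Q and is the minimal polynomial of α.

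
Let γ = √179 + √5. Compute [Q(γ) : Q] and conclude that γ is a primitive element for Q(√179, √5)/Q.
[Q(γ) : Q] = 4 (equivalently, Q(γ) = Q(√179, √5))

Obviously Q(γ) ⊆ Q(√179, √5), and [Q(√179, √5):Q] = 4 (since 179, 5 are distinct squarefree integers > 1 with 895 not a perfect square). To show equality we compute the minimal polynomial of γ. From γ = √179 + √5: γ^2 = 179 + 2√(895) + 5 = 184 + 2√(895), so γ^2 - 184 = 2√(895); squaring, (γ^2 - 184)^2 = 4·895, i.e. γ^4 - 368γ^2 + 33856 - 3580 = 0, i.e. γ^4 - 368γ^2 + 30276 = 0. So γ is a root of x^4 - 368x^2 + 30276. This polynomial is irreducible over Q: it has no rational root (each ±√179 ± √5 is irrational), and any factorization into two quadratics over Q would force √(895) ∈ Q (pairing opposite roots) or √179, √5 ∈ Q (other pairings), all impossible. Hence [Q(γ):Q] = 4 = [Q(√179, √5):Q], so Q(γ) = Q(√179, √5).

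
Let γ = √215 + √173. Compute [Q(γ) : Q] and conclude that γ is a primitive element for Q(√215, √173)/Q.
[Q(γ) : Q] = 4 (equivalently, Q(γ) = Q(√215, √173))

Obviously Q(γ) ⊆ Q(√215, √173), and [Q(√215, √173):Q] = 4 (since 215, 173 are distinct squarefree integers > 1 with 37195 not a perfect square). To show equality we compute the minimal polynomial of γ. From γ = √215 + √173: γ^2 = 215 + 2√(37195) + 173 = 388 + 2√(37195), so γ^2 - 388 = 2√(37195); squaring, (γ^2 - 388)^2 = 4·37195, i.e. γ^4 - 776γ^2 + 150544 - 148780 = 0, i.e. γ^4 - 776γ^2 + 1764 = 0. So γ is a root of x^4 - 776x^2 + 1764. This polynomial is irreducible over Q: it has no rational root (each ±√215 ± √173 is irrational), and any factorization into two quadratics over Q would force √(37195) ∈ Q (pairing opposite roots) or √215, √173 ∈ Q (other pairings), all impossible. Hence [Q(γ):Q] = 4 = [Q(√215, √173):Q], so Q(γ) = Q(√215, √173).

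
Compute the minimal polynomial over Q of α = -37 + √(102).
m_α(x) = x^2 + 74x + 1267

From α + 37 = √(102), squaring gives (α + 37)^2 = 102, i.e. α^2 + 74α + 1369 = 102, so α^2 + 74α + 1267 = 0. The discriminant of x^2 + 74x + 1267 is (74)^2 - 4·(1267) = 5476 - 5068 = 408, and 4·(102) is not a perfect square in Q since 102 is squarefree and ≠ 1. Hence x^2 + 74x + 1267 is irreducible over Q and is the minimal polynomial of α.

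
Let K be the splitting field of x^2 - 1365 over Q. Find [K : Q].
[K : Q] = 2

f(x) = x^2 - 1365 factors as (x - √1365)(x + √1365). The splitting field is K = Q(√1365). Since 1365 is squarefree and > 1, it is not a perfect square, so x^2 - 1365 is irreducible over Q and [Q(√1365) : Q] = 2. Hence [K : Q] = 2.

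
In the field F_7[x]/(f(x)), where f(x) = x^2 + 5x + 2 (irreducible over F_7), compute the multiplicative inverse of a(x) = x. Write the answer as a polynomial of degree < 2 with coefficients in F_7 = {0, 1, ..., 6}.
a(x)^(-1) ≡ 3x + 1 (mod f(x))

Since f is irreducible over F_7, F_7[x]/(f) is a field and a(x) ≠ 0 has an inverse. Apply the extended Euclidean algorithm to f(x) and a(x) in F_7[x]: f(x) = (x + 5)·a(x) + (2). The last nonzero remainder is the constant 2 = gcd(f, a) in F_7. Back-substituting through the division chain expresses 2 = s(x)·a(x) + t(x)·f(x) with s(x) ≡ 6x + 2 (mod f), so (6x + 2)·a(x) ≡ 2 (mod f). Multiplying by 2^(-1) ≡ 4 in F_7 gives a(x)^(-1) ≡ 4·(6x + 2) ≡ 3x + 1 (mod f). Check: (x)·(3x + 1) = 3x^2 + x ≡ 1 (mod x^2 + 5x + 2).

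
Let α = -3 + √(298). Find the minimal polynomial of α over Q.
m_α(x) = x^2 + 6x - 289

From α + 3 = √(298), squaring gives (α + 3)^2 = 298, i.e. α^2 + 6α + 9 = 298, so α^2 + 6α - 289 = 0. The discriminant of x^2 + 6x - 289 is (6)^2 - 4·(-289) = 36 + 1156 = 1192, and 4·(298) is not a perfect square in Q since 298 is squarefree and ≠ 1. Hence x^2 + 6x - 289 is irreducible over Q and is the minimal polynomial of α.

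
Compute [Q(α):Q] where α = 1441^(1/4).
[Q(α):Q] = 4

α is a root of x^4 - 1441. By Eisenstein's criterion at the prime p = 11 (which divides the constant term 1441 but p^2 = 121 does not, since 1441 is squarefree), x^4 - 1441 is irreducible over Q. Hence [Q(α):Q] = 4.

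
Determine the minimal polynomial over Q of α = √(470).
m_α(x) = x^2 - 470

α satisfies α^2 - 470 = 0, so x^2 - 470 annihilates α. Since d = 470 is squarefree and ≠ 1, it is not a perfect square in Q, so x^2 - 470 has no rational root and is therefore irreducible over Q (a degree-2 polynomial over a field is irreducible iff it has no root). Hence m_α(x) = x^2 - 470.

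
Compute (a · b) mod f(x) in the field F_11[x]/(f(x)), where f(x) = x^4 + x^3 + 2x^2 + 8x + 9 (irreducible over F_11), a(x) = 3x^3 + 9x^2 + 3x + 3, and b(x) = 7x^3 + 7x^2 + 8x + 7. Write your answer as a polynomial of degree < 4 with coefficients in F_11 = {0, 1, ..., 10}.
a · b ≡ 3x^3 + 3x^2 + 4x + 5 (mod f(x))

Multiply in F_11[x]: a(x)·b(x) = (3x^3 + 9x^2 + 3x + 3)·(7x^3 + 7x^2 + 8x + 7) = 10x^6 + 7x^5 + 9x^4 + 3x^3 + 9x^2 + x + 10. This has degree ≥ 4, so divide by f(x) over F_11: 10x^6 + 7x^5 + 9x^4 + 3x^3 + 9x^2 + x + 10 = (10x^2 + 8x + 3)·(x^4 + x^3 + 2x^2 + 8x + 9) + (3x^3 + 3x^2 + 4x + 5). Hence a·b ≡ 3x^3 + 3x^2 + 4x + 5 (mod f). (F_11[x]/(f) is a field with 11^4 = 14641 elements since f is irreducible of degree 4.)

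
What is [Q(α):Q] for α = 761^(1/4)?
[Q(α):Q] = 4

α is a root of x^4 - 761. By Eisenstein's criterion at the prime p = 761 (which divides the constant term 761 but p^2 = 579121 does not, since 761 is squarefree), x^4 - 761 is irreducible over Q. Hence [Q(α):Q] = 4.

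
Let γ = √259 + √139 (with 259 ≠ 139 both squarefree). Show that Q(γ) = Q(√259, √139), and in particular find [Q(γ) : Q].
[Q(γ) : Q] = 4 (equivalently, Q(γ) = Q(√259, √139))

Obviously Q(γ) ⊆ Q(√259, √139), and [Q(√259, √139):Q] = 4 (since 259, 139 are distinct squarefree integers > 1 with 36001 not a perfect square). To show equality we compute the minimal polynomial of γ. From γ = √259 + √139: γ^2 = 259 + 2√(36001) + 139 = 398 + 2√(36001), so γ^2 - 398 = 2√(36001); squaring, (γ^2 - 398)^2 = 4·36001, i.e. γ^4 - 796γ^2 + 158404 - 144004 = 0, i.e. γ^4 - 796γ^2 + 14400 = 0. So γ is a root of x^4 - 796x^2 + 14400. This polynomial is irreducible over Q: it has no rational root (each ±√259 ± √139 is irrational), and any factorization into two quadratics over Q would force √(36001) ∈ Q (pairing opposite roots) or √259, √139 ∈ Q (other pairings), all impossible. Hence [Q(γ):Q] = 4 = [Q(√259, √139):Q], so Q(γ) = Q(√259, √139).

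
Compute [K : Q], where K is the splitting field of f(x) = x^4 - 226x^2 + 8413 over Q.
[K : Q] = 4

Solving the quadratic in x^2: x^2 = (226 ± √(226^2 - 4·8413))/2 = (226 ± √17424)/2 = (226 ± 132)/2, giving x^2 = 179 or x^2 = 47. So f(x) = (x^2 - 179)(x^2 - 47) and the roots of f are ±√179, ±√47. Hence the splitting field is K = Q(√179, √47). Since 179 and 47 are distinct squarefree integers > 1, their product 8413 is not a perfect square, so √47 ∉ Q(√179). By the tower law [K:Q] = [Q(√179,√47):Q(√179)] · [Q(√179):Q] = 2 · 2 = 4.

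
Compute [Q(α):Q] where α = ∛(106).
[Q(α):Q] = 3

The minimal polynomial of α is x^3 - 106, irreducible over Q since 106 is not a perfect cube (so x^3 - 106 has no rational root). Hence [Q(α):Q] = deg(m_α) = 3.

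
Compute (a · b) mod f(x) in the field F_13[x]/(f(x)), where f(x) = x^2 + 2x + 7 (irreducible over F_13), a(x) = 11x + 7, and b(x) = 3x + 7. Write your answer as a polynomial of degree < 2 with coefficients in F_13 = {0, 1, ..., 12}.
a · b ≡ 6x (mod f(x))

Multiply in F_13[x]: a(x)·b(x) = (11x + 7)·(3x + 7) = 7x^2 + 7x + 10. This has degree ≥ 2, so divide by f(x) over F_13: 7x^2 + 7x + 10 = (7)·(x^2 + 2x + 7) + (6x). Hence a·b ≡ 6x (mod f). (F_13[x]/(f) is a field with 13^2 = 169 elements since f is irreducible of degree 2.)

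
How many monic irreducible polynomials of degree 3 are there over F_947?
There are 283092392 monic irreducible polynomials of degree 3 over F_947

Each element of F_{947^3} that lies in no proper subfield is a root of exactly one monic irreducible of degree 3 over F_947, and each such polynomial has 3 distinct roots in F_{947^3}. By Möbius inversion the count is N_947(3) = (1/3) Σ_{d|3} μ(3/d) · 947^d = (1/3)(μ(3)·947^1 + μ(1)·947^3) = 849277176/3 = 283092392.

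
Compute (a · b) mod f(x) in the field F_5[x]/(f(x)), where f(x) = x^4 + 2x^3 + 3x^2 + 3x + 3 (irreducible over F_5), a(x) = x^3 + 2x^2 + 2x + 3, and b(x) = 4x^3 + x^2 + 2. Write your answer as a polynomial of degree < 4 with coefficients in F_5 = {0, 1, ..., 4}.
a · b ≡ 4x^3 + 4x^2 + 3x + 3 (mod f(x))

Multiply in F_5[x]: a(x)·b(x) = (x^3 + 2x^2 + 2x + 3)·(4x^3 + x^2 + 2) = 4x^6 + 4x^5 + x^3 + 2x^2 + 4x + 1. This has degree ≥ 4, so divide by f(x) over F_5: 4x^6 + 4x^5 + x^3 + 2x^2 + 4x + 1 = (4x^2 + x + 1)·(x^4 + 2x^3 + 3x^2 + 3x + 3) + (4x^3 + 4x^2 + 3x + 3). Hence a·b ≡ 4x^3 + 4x^2 + 3x + 3 (mod f). (F_5[x]/(f) is a field with 5^4 = 625 elements since f is irreducible of degree 4.)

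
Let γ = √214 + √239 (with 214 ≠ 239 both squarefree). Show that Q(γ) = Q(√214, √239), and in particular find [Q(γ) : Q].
[Q(γ) : Q] = 4 (equivalently, Q(γ) = Q(√214, √239))

Obviously Q(γ) ⊆ Q(√214, √239), and [Q(√214, √239):Q] = 4 (since 214, 239 are distinct squarefree integers > 1 with 51146 not a perfect square). To show equality we compute the minimal polynomial of γ. From γ = √214 + √239: γ^2 = 214 + 2√(51146) + 239 = 453 + 2√(51146), so γ^2 - 453 = 2√(51146); squaring, (γ^2 - 453)^2 = 4·51146, i.e. γ^4 - 906γ^2 + 205209 - 204584 = 0, i.e. γ^4 - 906γ^2 + 625 = 0. So γ is a root of x^4 - 906x^2 + 625. This polynomial is irreducible over Q: it has no rational root (each ±√214 ± √239 is irrational), and any factorization into two quadratics over Q would force √(51146) ∈ Q (pairing opposite roots) or √214, √239 ∈ Q (other pairings), all impossible. Hence [Q(γ):Q] = 4 = [Q(√214, √239):Q], so Q(γ) = Q(√214, √239).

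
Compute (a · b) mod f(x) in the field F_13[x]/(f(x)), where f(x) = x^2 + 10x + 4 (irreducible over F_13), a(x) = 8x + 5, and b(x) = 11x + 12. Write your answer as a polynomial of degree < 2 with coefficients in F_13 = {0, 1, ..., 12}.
a · b ≡ 12x + 7 (mod f(x))

Multiply in F_13[x]: a(x)·b(x) = (8x + 5)·(11x + 12) = 10x^2 + 8x + 8. This has degree ≥ 2, so divide by f(x) over F_13: 10x^2 + 8x + 8 = (10)·(x^2 + 10x + 4) + (12x + 7). Hence a·b ≡ 12x + 7 (mod f). (F_13[x]/(f) is a field with 13^2 = 169 elements since f is irreducible of degree 2.)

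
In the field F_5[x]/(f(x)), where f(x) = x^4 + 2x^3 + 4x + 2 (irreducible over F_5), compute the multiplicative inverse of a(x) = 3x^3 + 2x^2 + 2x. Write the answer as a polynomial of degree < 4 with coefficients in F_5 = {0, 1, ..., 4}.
a(x)^(-1) ≡ 2x^3 + x^2 + 2x + 4 (mod f(x))

Since f is irreducible over F_5, F_5[x]/(f) is a field and a(x) ≠ 0 has an inverse. Apply the extended Euclidean algorithm to f(x) and a(x) in F_5[x]: f(x) = (2x + 1)·a(x) + (4x^2 + 2x + 2);  a(x) = (2x + 2)·(4x^2 + 2x + 2) + (4x + 1);  (4x^2 + 2x + 2) = (x + 4)·(4x + 1) + (3). The last nonzero remainder is the constant 3 = gcd(f, a) in F_5. Back-substituting through the division chain expresses 3 = s(x)·a(x) + t(x)·f(x) with s(x) ≡ x^3 + 3x^2 + x + 2 (mod f), so (x^3 + 3x^2 + x + 2)·a(x) ≡ 3 (mod f). Multiplying by 3^(-1) ≡ 2 in F_5 gives a(x)^(-1) ≡ 2·(x^3 + 3x^2 + x + 2) ≡ 2x^3 + x^2 + 2x + 4 (mod f). Check: (3x^3 + 2x^2 + 2x)·(2x^3 + x^2 + 2x + 4) = x^6 + 2x^5 + 2x^4 + 3x^3 + 2x^2 + 3x ≡ 1 (mod x^4 + 2x^3 + 4x + 2).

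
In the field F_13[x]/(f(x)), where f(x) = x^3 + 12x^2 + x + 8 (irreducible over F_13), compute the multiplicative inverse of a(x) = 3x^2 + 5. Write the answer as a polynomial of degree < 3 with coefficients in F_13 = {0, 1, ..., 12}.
a(x)^(-1) ≡ 9x^2 + 11x (mod f(x))

Since f is irreducible over F_13, F_13[x]/(f) is a field and a(x) ≠ 0 has an inverse. Apply the extended Euclidean algorithm to f(x) and a(x) in F_13[x]: f(x) = (9x + 4)·a(x) + (8x + 1);  a(x) = (2x + 3)·(8x + 1) + (2). The last nonzero remainder is the constant 2 = gcd(f, a) in F_13. Back-substituting through the division chain expresses 2 = s(x)·a(x) + t(x)·f(x) with s(x) ≡ 5x^2 + 9x (mod f), so (5x^2 + 9x)·a(x) ≡ 2 (mod f). Multiplying by 2^(-1) ≡ 7 in F_13 gives a(x)^(-1) ≡ 7·(5x^2 + 9x) ≡ 9x^2 + 11x (mod f). Check: (3x^2 + 5)·(9x^2 + 11x) = x^4 + 7x^3 + 6x^2 + 3x ≡ 1 (mod x^3 + 12x^2 + x + 8).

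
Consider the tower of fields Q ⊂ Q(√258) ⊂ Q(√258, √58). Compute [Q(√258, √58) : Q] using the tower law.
[Q(√258, √58) : Q] = 4

[Q(√258):Q] = 2 (min poly x^2 - 258, irreducible since 258 is squarefree > 1). For the top step, suppose √58 ∈ Q(√258), say √58 = c + d√258 with c, d ∈ Q. Squaring: 58 = c^2 + 258d^2 + 2cd√258. Since √258 ∉ Q this forces 2cd = 0. If d = 0 then √58 = c ∈ Q, contradicting 58 squarefree > 1. If c = 0 then 58 = 258d^2, so 258·58 = (258d)^2 is a perfect square in Q — but 258·58 = 14964 is not a perfect square (since 258 and 58 are distinct squarefree integers). Contradiction. Hence √58 ∉ Q(√258), so x^2 - 58 stays irreducible over Q(√258) and [Q(√258, √58) : Q(√258)] = 2. By the tower law, [Q(√258, √58) : Q] = 2 · 2 = 4.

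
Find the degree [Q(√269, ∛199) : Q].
[Q(√269, ∛199) : Q] = 6

Let L = Q(√269, ∛199). Since Q(√269) ⊂ L and [Q(√269):Q] = 2, the tower law gives 2 | [L:Q]. Likewise Q(∛199) ⊂ L with [Q(∛199):Q] = 3 (because 199 is not a perfect cube), so 3 | [L:Q]. As gcd(2,3) = 1, [L:Q] is divisible by 6. Conversely L is generated over Q by √269 and ∛199, so [L:Q] ≤ 2·3 = 6. Therefore [Q(√269, ∛199) : Q] = 6.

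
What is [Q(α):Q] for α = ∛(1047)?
[Q(α):Q] = 3

The minimal polynomial of α is x^3 - 1047, irreducible over Q since 1047 is not a perfect cube (so x^3 - 1047 has no rational root). Hence [Q(α):Q] = deg(m_α) = 3.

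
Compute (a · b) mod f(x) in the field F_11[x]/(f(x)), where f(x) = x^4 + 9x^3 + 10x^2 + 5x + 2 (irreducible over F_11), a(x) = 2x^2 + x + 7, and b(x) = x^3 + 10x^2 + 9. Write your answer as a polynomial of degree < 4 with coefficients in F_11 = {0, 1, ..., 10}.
a · b ≡ 3x^3 + 4x^2 + x + 2 (mod f(x))

Multiply in F_11[x]: a(x)·b(x) = (2x^2 + x + 7)·(x^3 + 10x^2 + 9) = 2x^5 + 10x^4 + 6x^3 + 9x + 8. This has degree ≥ 4, so divide by f(x) over F_11: 2x^5 + 10x^4 + 6x^3 + 9x + 8 = (2x + 3)·(x^4 + 9x^3 + 10x^2 + 5x + 2) + (3x^3 + 4x^2 + x + 2). Hence a·b ≡ 3x^3 + 4x^2 + x + 2 (mod f). (F_11[x]/(f) is a field with 11^4 = 14641 elements since f is irreducible of degree 4.)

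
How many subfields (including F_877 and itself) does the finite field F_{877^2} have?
F_{877^2} has 2 subfields

The subfields of F_{p^n} are exactly the fields F_{p^d} for d | n (each is the fixed field of the unique index-d subgroup of Gal(F_{p^n}/F_p) ≅ Z/nZ). The divisors of n = 2 are {1, 2}, giving 2 subfields: F_{877^1}, F_{877^2}.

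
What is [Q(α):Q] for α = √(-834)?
[Q(α):Q] = 2

[Q(α):Q] equals the degree of the minimal polynomial of α. Here α^2 = -834 and x^2 + 834 is irreducible (d = -834 is squarefree, ≠ 1, hence not a square), so deg(m_α) = 2. Thus [Q(α):Q] = 2.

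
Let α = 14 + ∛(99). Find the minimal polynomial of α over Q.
m_α(x) = x^3 - 42x^2 + 588x - 2843

Set β = α - 14 = ∛(99), so β^3 = 99. Then (α - 14)^3 - 99 = 0, i.e. α is a root of g(x) = (x - 14)^3 - 99 = x^3 - 42x^2 + 588x - 2843. Since g(x) = h(x - 14) where h(x) = x^3 - 99, and h is irreducible over Q (because 99 is not a perfect cube, so h has no rational root, and a monic cubic with no rational root is irreducible), g is also irreducible (irreducibility is preserved under the substitution x → x - 14). Hence m_α(x) = x^3 - 42x^2 + 588x - 2843.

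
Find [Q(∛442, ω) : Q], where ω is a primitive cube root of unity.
[Q(∛442, ω) : Q] = 6

[Q(∛442):Q] = 3 (min poly x^3 - 442, irreducible since 442 is not a perfect cube). [Q(ω):Q] = 2 (min poly x^2 + x + 1). Since Q(∛442) ⊂ R and ω ∉ R, we have ω ∉ Q(∛442), so x^2 + x + 1 remains irreducible over Q(∛442) and [Q(∛442, ω) : Q(∛442)] = 2. By the tower law, [Q(∛442, ω) : Q] = 3 · 2 = 6. (In fact Q(∛442, ω) is the splitting field of x^3 - 442 over Q.)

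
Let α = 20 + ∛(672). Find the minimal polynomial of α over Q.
m_α(x) = x^3 - 60x^2 + 1200x - 8672

Set β = α - 20 = ∛(672), so β^3 = 672. Then (α - 20)^3 - 672 = 0, i.e. α is a root of g(x) = (x - 20)^3 - 672 = x^3 - 60x^2 + 1200x - 8672. Since g(x) = h(x - 20) where h(x) = x^3 - 672, and h is irreducible over Q (because 672 is not a perfect cube, so h has no rational root, and a monic cubic with no rational root is irreducible), g is also irreducible (irreducibility is preserved under the substitution x → x - 20). Hence m_α(x) = x^3 - 60x^2 + 1200x - 8672.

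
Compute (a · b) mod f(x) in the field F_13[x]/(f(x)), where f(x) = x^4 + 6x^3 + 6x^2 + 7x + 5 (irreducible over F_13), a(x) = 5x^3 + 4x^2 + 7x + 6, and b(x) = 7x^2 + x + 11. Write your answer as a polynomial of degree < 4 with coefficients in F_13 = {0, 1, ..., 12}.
a · b ≡ 11x^3 + 3x + 2 (mod f(x))

Multiply in F_13[x]: a(x)·b(x) = (5x^3 + 4x^2 + 7x + 6)·(7x^2 + x + 11) = 9x^5 + 7x^4 + 4x^3 + 2x^2 + 5x + 1. This has degree ≥ 4, so divide by f(x) over F_13: 9x^5 + 7x^4 + 4x^3 + 2x^2 + 5x + 1 = (9x + 5)·(x^4 + 6x^3 + 6x^2 + 7x + 5) + (11x^3 + 3x + 2). Hence a·b ≡ 11x^3 + 3x + 2 (mod f). (F_13[x]/(f) is a field with 13^4 = 28561 elements since f is irreducible of degree 4.)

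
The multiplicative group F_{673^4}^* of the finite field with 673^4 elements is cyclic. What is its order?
|F_{673^4}^*| = 205144679040

F_{673^4} has 673^4 = 205144679041 elements; its multiplicative group consists of all nonzero elements, so |F_{673^4}^*| = 205144679041 - 1 = 205144679040. (It is cyclic since any finite subgroup of the multiplicative group of a field is cyclic.)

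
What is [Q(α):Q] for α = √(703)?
[Q(α):Q] = 2

[Q(α):Q] equals the degree of the minimal polynomial of α. Here α^2 = 703 and x^2 - 703 is irreducible (d = 703 is squarefree, ≠ 1, hence not a square), so deg(m_α) = 2. Thus [Q(α):Q] = 2.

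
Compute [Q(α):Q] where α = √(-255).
[Q(α):Q] = 2

[Q(α):Q] equals the degree of the minimal polynomial of α. Here α^2 = -255 and x^2 + 255 is irreducible (d = -255 is squarefree, ≠ 1, hence not a square), so deg(m_α) = 2. Thus [Q(α):Q] = 2.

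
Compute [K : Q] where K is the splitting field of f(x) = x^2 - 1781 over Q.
[K : Q] = 2

f(x) = x^2 - 1781 factors as (x - √1781)(x + √1781). The splitting field is K = Q(√1781). Since 1781 is squarefree and > 1, it is not a perfect square, so x^2 - 1781 is irreducible over Q and [Q(√1781) : Q] = 2. Hence [K : Q] = 2.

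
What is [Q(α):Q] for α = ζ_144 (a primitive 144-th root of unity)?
[Q(α):Q] = 48

The minimal polynomial of ζ_144 over Q is the 144-th cyclotomic polynomial Φ_144(x), which is irreducible over Q and has degree φ(144) = 48. Hence [Q(α):Q] = φ(144) = 48.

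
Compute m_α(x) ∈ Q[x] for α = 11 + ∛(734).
m_α(x) = x^3 - 33x^2 + 363x - 2065

Set β = α - 11 = ∛(734), so β^3 = 734. Then (α - 11)^3 - 734 = 0, i.e. α is a root of g(x) = (x - 11)^3 - 734 = x^3 - 33x^2 + 363x - 2065. Since g(x) = h(x - 11) where h(x) = x^3 - 734, and h is irreducible over Q (because 734 is not a perfect cube, so h has no rational root, and a monic cubic with no rational root is irreducible), g is also irreducible (irreducibility is preserved under the substitution x → x - 11). Hence m_α(x) = x^3 - 33x^2 + 363x - 2065.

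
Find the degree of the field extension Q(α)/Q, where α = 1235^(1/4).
[Q(α):Q] = 4

α is a root of x^4 - 1235. By Eisenstein's criterion at the prime p = 5 (which divides the constant term 1235 but p^2 = 25 does not, since 1235 is squarefree), x^4 - 1235 is irreducible over Q. Hence [Q(α):Q] = 4.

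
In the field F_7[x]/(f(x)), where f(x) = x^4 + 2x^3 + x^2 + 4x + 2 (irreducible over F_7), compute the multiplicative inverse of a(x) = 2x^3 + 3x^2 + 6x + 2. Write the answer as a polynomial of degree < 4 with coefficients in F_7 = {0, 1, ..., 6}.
a(x)^(-1) ≡ 2x^3 + 2x^2 + 5x + 3 (mod f(x))

Since f is irreducible over F_7, F_7[x]/(f) is a field and a(x) ≠ 0 has an inverse. Apply the extended Euclidean algorithm to f(x) and a(x) in F_7[x]: f(x) = (4x + 2)·a(x) + (6x^2 + 5x + 5);  a(x) = (5x + 1)·(6x^2 + 5x + 5) + (4x + 4);  (6x^2 + 5x + 5) = (5x + 5)·(4x + 4) + (6). The last nonzero remainder is the constant 6 = gcd(f, a) in F_7. Back-substituting through the division chain expresses 6 = s(x)·a(x) + t(x)·f(x) with s(x) ≡ 5x^3 + 5x^2 + 2x + 4 (mod f), so (5x^3 + 5x^2 + 2x + 4)·a(x) ≡ 6 (mod f). Multiplying by 6^(-1) ≡ 6 in F_7 gives a(x)^(-1) ≡ 6·(5x^3 + 5x^2 + 2x + 4) ≡ 2x^3 + 2x^2 + 5x + 3 (mod f). Check: (2x^3 + 3x^2 + 6x + 2)·(2x^3 + 2x^2 + 5x + 3) = 4x^6 + 3x^5 + 2x^3 + x^2 + 6 ≡ 1 (mod x^4 + 2x^3 + x^2 + 4x + 2).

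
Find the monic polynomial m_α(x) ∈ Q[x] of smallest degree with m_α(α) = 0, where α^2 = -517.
m_α(x) = x^2 + 517

α satisfies α^2 + 517 = 0, so x^2 + 517 annihilates α. Since d = -517 is squarefree and ≠ 1, it is not a perfect square in Q, so x^2 + 517 has no rational root and is therefore irreducible over Q (a degree-2 polynomial over a field is irreducible iff it has no root). Hence m_α(x) = x^2 + 517.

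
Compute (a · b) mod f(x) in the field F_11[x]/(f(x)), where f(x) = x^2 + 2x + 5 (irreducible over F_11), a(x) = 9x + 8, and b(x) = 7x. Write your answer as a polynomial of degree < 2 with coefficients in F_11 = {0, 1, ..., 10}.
a · b ≡ 7x + 4 (mod f(x))

Multiply in F_11[x]: a(x)·b(x) = (9x + 8)·(7x) = 8x^2 + x. This has degree ≥ 2, so divide by f(x) over F_11: 8x^2 + x = (8)·(x^2 + 2x + 5) + (7x + 4). Hence a·b ≡ 7x + 4 (mod f). (F_11[x]/(f) is a field with 11^2 = 121 elements since f is irreducible of degree 2.)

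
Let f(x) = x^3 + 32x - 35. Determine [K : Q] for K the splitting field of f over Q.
[K : Q] = 6

By the rational root test, any rational root of the monic integer polynomial f(x) = x^3 + 32x - 35 must be an integer dividing the constant term -35, i.e. one of ±{1, 5, 7, 35}. Evaluating: f(1) = -2, f(-1) = -68, f(5) = 250, f(-5) = -320, f(7) = 532, f(-7) = -602, f(35) = 43960, f(-35) = -44030; none is 0, so f has no rational root and is therefore irreducible over Q (a cubic with no linear factor over a field is irreducible). For an irreducible cubic, the Galois group is A_3 or S_3 according as the discriminant disc(f) = -4a^3 - 27b^2 = -4·(32)^3 - 27·(-35)^2 = -164147 is or is not a square in Q. Here disc(f) = -164147 is not a perfect square in Q, so the Galois group of f over Q is not contained in A_3 and must be all of S_3. The splitting field has degree |S_3| = 6 over Q, so [K : Q] = 6.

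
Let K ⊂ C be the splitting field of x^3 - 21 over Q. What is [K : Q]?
[K : Q] = 6

The roots of x^3 - 21 are ∛21, ω∛21, ω^2∛21 where ω = e^(2πi/3) is a primitive cube root of unity, so K = Q(∛21, ω). Now [Q(∛21):Q] = 3 (since 21 is not a perfect cube, x^3 - 21 is irreducible) and [Q(ω):Q] = 2. Both 2 and 3 divide [K:Q], and [K:Q] ≤ 3·2 = 6, so [K:Q] = 6. (Equivalently: Q(∛21) ⊂ R but ω ∉ R, so [K : Q(∛21)] = 2.)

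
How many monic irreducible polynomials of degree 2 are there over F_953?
There are 453628 monic irreducible polynomials of degree 2 over F_953

Each element of F_{953^2} that lies in no proper subfield is a root of exactly one monic irreducible of degree 2 over F_953, and each such polynomial has 2 distinct roots in F_{953^2}. By Möbius inversion the count is N_953(2) = (1/2) Σ_{d|2} μ(2/d) · 953^d = (1/2)(μ(2)·953^1 + μ(1)·953^2) = 907256/2 = 453628.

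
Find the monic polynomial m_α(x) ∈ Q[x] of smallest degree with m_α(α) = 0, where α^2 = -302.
m_α(x) = x^2 + 302

α satisfies α^2 + 302 = 0, so x^2 + 302 annihilates α. Since d = -302 is squarefree and ≠ 1, it is not a perfect square in Q, so x^2 + 302 has no rational root and is therefore irreducible over Q (a degree-2 polynomial over a field is irreducible iff it has no root). Hence m_α(x) = x^2 + 302.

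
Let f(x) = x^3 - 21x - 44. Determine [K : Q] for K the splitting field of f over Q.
[K : Q] = 6

By the rational root test, any rational root of the monic integer polynomial f(x) = x^3 - 21x - 44 must be an integer dividing the constant term -44, i.e. one of ±{1, 2, 4, 11, 22, 44}. Evaluating: f(1) = -64, f(-1) = -24, f(2) = -78, f(-2) = -10, f(4) = -64, f(-4) = -24, f(11) = 1056, f(-11) = -1144, f(22) = 10142, f(-22) = -10230, f(44) = 84216, f(-44) = -84304; none is 0, so f has no rational root and is therefore irreducible over Q (a cubic with no linear factor over a field is irreducible). For an irreducible cubic, the Galois group is A_3 or S_3 according as the discriminant disc(f) = -4a^3 - 27b^2 = -4·(-21)^3 - 27·(-44)^2 = -15228 is or is not a square in Q. Here disc(f) = -15228 is not a perfect square in Q, so the Galois group of f over Q is not contained in A_3 and must be all of S_3. The splitting field has degree |S_3| = 6 over Q, so [K : Q] = 6.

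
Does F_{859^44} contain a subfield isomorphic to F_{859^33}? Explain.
No: F_{859^33} is not a subfield of F_{859^44}

F_{p^m} embeds in F_{p^n} iff m | n. Here 33 ∤ 44 (since 44 = 1·33 + 11 with remainder 11 ≠ 0), so F_{859^33} is not a subfield of F_{859^44}. Equivalently: if it were, the tower law would give 33 = [F_{859^33}:F_859] dividing [F_{859^44}:F_859] = 44, contradiction.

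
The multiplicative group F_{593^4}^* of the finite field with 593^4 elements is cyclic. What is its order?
|F_{593^4}^*| = 123657019200

F_{593^4} has 593^4 = 123657019201 elements; its multiplicative group consists of all nonzero elements, so |F_{593^4}^*| = 123657019201 - 1 = 123657019200. (It is cyclic since any finite subgroup of the multiplicative group of a field is cyclic.)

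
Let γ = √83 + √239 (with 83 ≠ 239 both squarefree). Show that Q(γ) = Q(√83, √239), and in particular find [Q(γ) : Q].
[Q(γ) : Q] = 4 (equivalently, Q(γ) = Q(√83, √239))

Obviously Q(γ) ⊆ Q(√83, √239), and [Q(√83, √239):Q] = 4 (since 83, 239 are distinct squarefree integers > 1 with 19837 not a perfect square). To show equality we compute the minimal polynomial of γ. From γ = √83 + √239: γ^2 = 83 + 2√(19837) + 239 = 322 + 2√(19837), so γ^2 - 322 = 2√(19837); squaring, (γ^2 - 322)^2 = 4·19837, i.e. γ^4 - 644γ^2 + 103684 - 79348 = 0, i.e. γ^4 - 644γ^2 + 24336 = 0. So γ is a root of x^4 - 644x^2 + 24336. This polynomial is irreducible over Q: it has no rational root (each ±√83 ± √239 is irrational), and any factorization into two quadratics over Q would force √(19837) ∈ Q (pairing opposite roots) or √83, √239 ∈ Q (other pairings), all impossible. Hence [Q(γ):Q] = 4 = [Q(√83, √239):Q], so Q(γ) = Q(√83, √239).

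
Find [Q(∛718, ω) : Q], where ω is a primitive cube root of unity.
[Q(∛718, ω) : Q] = 6

[Q(∛718):Q] = 3 (min poly x^3 - 718, irreducible since 718 is not a perfect cube). [Q(ω):Q] = 2 (min poly x^2 + x + 1). Since Q(∛718) ⊂ R and ω ∉ R, we have ω ∉ Q(∛718), so x^2 + x + 1 remains irreducible over Q(∛718) and [Q(∛718, ω) : Q(∛718)] = 2. By the tower law, [Q(∛718, ω) : Q] = 3 · 2 = 6. (In fact Q(∛718, ω) is the splitting field of x^3 - 718 over Q.)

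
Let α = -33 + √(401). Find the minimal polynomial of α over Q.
m_α(x) = x^2 + 66x + 688

From α + 33 = √(401), squaring gives (α + 33)^2 = 401, i.e. α^2 + 66α + 1089 = 401, so α^2 + 66α + 688 = 0. The discriminant of x^2 + 66x + 688 is (66)^2 - 4·(688) = 4356 - 2752 = 1604, and 4·(401) is not a perfect square in Q since 401 is squarefree and ≠ 1. Hence x^2 + 66x + 688 is irreducible over Q and is the minimal polynomial of α.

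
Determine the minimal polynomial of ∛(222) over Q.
m_α(x) = x^3 - 222

α satisfies α^3 = 222, so x^3 - 222 annihilates α. By the rational root test, a rational root p/q (in lowest terms) of x^3 - 222 would satisfy p^3 = 222 q^3, forcing q = 1 and p^3 = 222; but 222 is not a perfect cube, contradiction. A monic cubic over Q with no rational root is irreducible (any nontrivial factorization would include a linear factor). Hence x^3 - 222 is the minimal polynomial of α, and in particular [Q(α):Q] = 3.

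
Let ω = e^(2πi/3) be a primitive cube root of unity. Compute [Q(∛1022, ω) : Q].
[Q(∛1022, ω) : Q] = 6

[Q(∛1022):Q] = 3 (min poly x^3 - 1022, irreducible since 1022 is not a perfect cube). [Q(ω):Q] = 2 (min poly x^2 + x + 1). Since Q(∛1022) ⊂ R and ω ∉ R, we have ω ∉ Q(∛1022), so x^2 + x + 1 remains irreducible over Q(∛1022) and [Q(∛1022, ω) : Q(∛1022)] = 2. By the tower law, [Q(∛1022, ω) : Q] = 3 · 2 = 6. (In fact Q(∛1022, ω) is the splitting field of x^3 - 1022 over Q.)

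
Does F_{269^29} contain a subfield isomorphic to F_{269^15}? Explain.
No: F_{269^15} is not a subfield of F_{269^29}

F_{p^m} embeds in F_{p^n} iff m | n. Here 15 ∤ 29 (since 29 = 1·15 + 14 with remainder 14 ≠ 0), so F_{269^15} is not a subfield of F_{269^29}. Equivalently: if it were, the tower law would give 15 = [F_{269^15}:F_269] dividing [F_{269^29}:F_269] = 29, contradiction.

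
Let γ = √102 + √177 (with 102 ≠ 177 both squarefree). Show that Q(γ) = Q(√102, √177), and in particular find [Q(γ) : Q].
[Q(γ) : Q] = 4 (equivalently, Q(γ) = Q(√102, √177))

Obviously Q(γ) ⊆ Q(√102, √177), and [Q(√102, √177):Q] = 4 (since 102, 177 are distinct squarefree integers > 1 with 18054 not a perfect square). To show equality we compute the minimal polynomial of γ. From γ = √102 + √177: γ^2 = 102 + 2√(18054) + 177 = 279 + 2√(18054), so γ^2 - 279 = 2√(18054); squaring, (γ^2 - 279)^2 = 4·18054, i.e. γ^4 - 558γ^2 + 77841 - 72216 = 0, i.e. γ^4 - 558γ^2 + 5625 = 0. So γ is a root of x^4 - 558x^2 + 5625. This polynomial is irreducible over Q: it has no rational root (each ±√102 ± √177 is irrational), and any factorization into two quadratics over Q would force √(18054) ∈ Q (pairing opposite roots) or √102, √177 ∈ Q (other pairings), all impossible. Hence [Q(γ):Q] = 4 = [Q(√102, √177):Q], so Q(γ) = Q(√102, √177).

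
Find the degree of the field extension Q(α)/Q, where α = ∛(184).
[Q(α):Q] = 3

The minimal polynomial of α is x^3 - 184, irreducible over Q since 184 is not a perfect cube (so x^3 - 184 has no rational root). Hence [Q(α):Q] = deg(m_α) = 3.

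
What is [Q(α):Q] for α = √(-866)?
[Q(α):Q] = 2

[Q(α):Q] equals the degree of the minimal polynomial of α. Here α^2 = -866 and x^2 + 866 is irreducible (d = -866 is squarefree, ≠ 1, hence not a square), so deg(m_α) = 2. Thus [Q(α):Q] = 2.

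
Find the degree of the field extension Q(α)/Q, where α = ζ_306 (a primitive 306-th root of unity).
[Q(α):Q] = 96

The minimal polynomial of ζ_306 over Q is the 306-th cyclotomic polynomial Φ_306(x), which is irreducible over Q and has degree φ(306) = 96. Hence [Q(α):Q] = φ(306) = 96.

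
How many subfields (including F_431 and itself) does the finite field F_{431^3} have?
F_{431^3} has 2 subfields

The subfields of F_{p^n} are exactly the fields F_{p^d} for d | n (each is the fixed field of the unique index-d subgroup of Gal(F_{p^n}/F_p) ≅ Z/nZ). The divisors of n = 3 are {1, 3}, giving 2 subfields: F_{431^1}, F_{431^3}.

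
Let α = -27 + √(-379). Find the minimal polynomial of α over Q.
m_α(x) = x^2 + 54x + 1108

From α + 27 = √(-379), squaring gives (α + 27)^2 = -379, i.e. α^2 + 54α + 729 = -379, so α^2 + 54α + 1108 = 0. The discriminant of x^2 + 54x + 1108 is (54)^2 - 4·(1108) = 2916 - 4432 = -1516, and 4·(-379) is not a perfect square in Q since -379 is squarefree and ≠ 1. Hence x^2 + 54x + 1108 is irreducible over Q and is the minimal polynomial of α.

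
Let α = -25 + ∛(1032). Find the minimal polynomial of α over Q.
m_α(x) = x^3 + 75x^2 + 1875x + 14593

Set β = α + 25 = ∛(1032), so β^3 = 1032. Then (α + 25)^3 - 1032 = 0, i.e. α is a root of g(x) = (x + 25)^3 - 1032 = x^3 + 75x^2 + 1875x + 14593. Since g(x) = h(x + 25) where h(x) = x^3 - 1032, and h is irreducible over Q (because 1032 is not a perfect cube, so h has no rational root, and a monic cubic with no rational root is irreducible), g is also irreducible (irreducibility is preserved under the substitution x → x + 25). Hence m_α(x) = x^3 + 75x^2 + 1875x + 14593.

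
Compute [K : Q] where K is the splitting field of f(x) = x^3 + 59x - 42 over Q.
[K : Q] = 6

By the rational root test, any rational root of the monic integer polynomial f(x) = x^3 + 59x - 42 must be an integer dividing the constant term -42, i.e. one of ±{1, 2, 3, 6, 7, 14, 21, 42}. Evaluating: f(1) = 18, f(-1) = -102, f(2) = 84, f(-2) = -168, f(3) = 162, f(-3) = -246, f(6) = 528, f(-6) = -612, f(7) = 714, f(-7) = -798, f(14) = 3528, f(-14) = -3612, f(21) = 10458, f(-21) = -10542, f(42) = 76524, f(-42) = -76608; none is 0, so f has no rational root and is therefore irreducible over Q (a cubic with no linear factor over a field is irreducible). For an irreducible cubic, the Galois group is A_3 or S_3 according as the discriminant disc(f) = -4a^3 - 27b^2 = -4·(59)^3 - 27·(-42)^2 = -869144 is or is not a square in Q. Here disc(f) = -869144 is not a perfect square in Q, so the Galois group of f over Q is not contained in A_3 and must be all of S_3. The splitting field has degree |S_3| = 6 over Q, so [K : Q] = 6.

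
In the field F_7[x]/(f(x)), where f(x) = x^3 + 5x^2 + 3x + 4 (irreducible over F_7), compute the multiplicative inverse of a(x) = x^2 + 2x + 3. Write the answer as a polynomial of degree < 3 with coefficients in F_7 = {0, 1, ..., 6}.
a(x)^(-1) ≡ 5x^2 + x + 5 (mod f(x))

Since f is irreducible over F_7, F_7[x]/(f) is a field and a(x) ≠ 0 has an inverse. Apply the extended Euclidean algorithm to f(x) and a(x) in F_7[x]: f(x) = (x + 3)·a(x) + (x + 2);  a(x) = (x)·(x + 2) + (3). The last nonzero remainder is the constant 3 = gcd(f, a) in F_7. Back-substituting through the division chain expresses 3 = s(x)·a(x) + t(x)·f(x) with s(x) ≡ x^2 + 3x + 1 (mod f), so (x^2 + 3x + 1)·a(x) ≡ 3 (mod f). Multiplying by 3^(-1) ≡ 5 in F_7 gives a(x)^(-1) ≡ 5·(x^2 + 3x + 1) ≡ 5x^2 + x + 5 (mod f). Check: (x^2 + 2x + 3)·(5x^2 + x + 5) = 5x^4 + 4x^3 + x^2 + 6x + 1 ≡ 1 (mod x^3 + 5x^2 + 3x + 4).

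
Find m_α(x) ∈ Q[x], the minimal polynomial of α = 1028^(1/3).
m_α(x) = x^3 - 1028

α satisfies α^3 = 1028, so x^3 - 1028 annihilates α. By the rational root test, a rational root p/q (in lowest terms) of x^3 - 1028 would satisfy p^3 = 1028 q^3, forcing q = 1 and p^3 = 1028; but 1028 is not a perfect cube, contradiction. A monic cubic over Q with no rational root is irreducible (any nontrivial factorization would include a linear factor). Hence x^3 - 1028 is the minimal polynomial of α, and in particular [Q(α):Q] = 3.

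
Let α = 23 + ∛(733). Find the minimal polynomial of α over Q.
m_α(x) = x^3 - 69x^2 + 1587x - 12900

Set β = α - 23 = ∛(733), so β^3 = 733. Then (α - 23)^3 - 733 = 0, i.e. α is a root of g(x) = (x - 23)^3 - 733 = x^3 - 69x^2 + 1587x - 12900. Since g(x) = h(x - 23) where h(x) = x^3 - 733, and h is irreducible over Q (because 733 is not a perfect cube, so h has no rational root, and a monic cubic with no rational root is irreducible), g is also irreducible (irreducibility is preserved under the substitution x → x - 23). Hence m_α(x) = x^3 - 69x^2 + 1587x - 12900.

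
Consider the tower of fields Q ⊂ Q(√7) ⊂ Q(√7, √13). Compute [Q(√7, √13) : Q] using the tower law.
[Q(√7, √13) : Q] = 4

[Q(√7):Q] = 2 (min poly x^2 - 7, irreducible since 7 is squarefree > 1). For the top step, suppose √13 ∈ Q(√7), say √13 = c + d√7 with c, d ∈ Q. Squaring: 13 = c^2 + 7d^2 + 2cd√7. Since √7 ∉ Q this forces 2cd = 0. If d = 0 then √13 = c ∈ Q, contradicting 13 squarefree > 1. If c = 0 then 13 = 7d^2, so 7·13 = (7d)^2 is a perfect square in Q — but 7·13 = 91 is not a perfect square (since 7 and 13 are distinct squarefree integers). Contradiction. Hence √13 ∉ Q(√7), so x^2 - 13 stays irreducible over Q(√7) and [Q(√7, √13) : Q(√7)] = 2. By the tower law, [Q(√7, √13) : Q] = 2 · 2 = 4.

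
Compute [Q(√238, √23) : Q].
[Q(√238, √23) : Q] = 4

[Q(√238):Q] = 2 (min poly x^2 - 238, irreducible since 238 is squarefree > 1). For the top step, suppose √23 ∈ Q(√238), say √23 = c + d√238 with c, d ∈ Q. Squaring: 23 = c^2 + 238d^2 + 2cd√238. Since √238 ∉ Q this forces 2cd = 0. If d = 0 then √23 = c ∈ Q, contradicting 23 squarefree > 1. If c = 0 then 23 = 238d^2, so 238·23 = (238d)^2 is a perfect square in Q — but 238·23 = 5474 is not a perfect square (since 238 and 23 are distinct squarefree integers). Contradiction. Hence √23 ∉ Q(√238), so x^2 - 23 stays irreducible over Q(√238) and [Q(√238, √23) : Q(√238)] = 2. By the tower law, [Q(√238, √23) : Q] = 2 · 2 = 4.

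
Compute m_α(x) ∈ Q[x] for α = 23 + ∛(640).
m_α(x) = x^3 - 69x^2 + 1587x - 12807

Set β = α - 23 = ∛(640), so β^3 = 640. Then (α - 23)^3 - 640 = 0, i.e. α is a root of g(x) = (x - 23)^3 - 640 = x^3 - 69x^2 + 1587x - 12807. Since g(x) = h(x - 23) where h(x) = x^3 - 640, and h is irreducible over Q (because 640 is not a perfect cube, so h has no rational root, and a monic cubic with no rational root is irreducible), g is also irreducible (irreducibility is preserved under the substitution x → x - 23). Hence m_α(x) = x^3 - 69x^2 + 1587x - 12807.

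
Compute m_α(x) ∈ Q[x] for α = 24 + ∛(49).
m_α(x) = x^3 - 72x^2 + 1728x - 13873

Set β = α - 24 = ∛(49), so β^3 = 49. Then (α - 24)^3 - 49 = 0, i.e. α is a root of g(x) = (x - 24)^3 - 49 = x^3 - 72x^2 + 1728x - 13873. Since g(x) = h(x - 24) where h(x) = x^3 - 49, and h is irreducible over Q (because 49 is not a perfect cube, so h has no rational root, and a monic cubic with no rational root is irreducible), g is also irreducible (irreducibility is preserved under the substitution x → x - 24). Hence m_α(x) = x^3 - 72x^2 + 1728x - 13873.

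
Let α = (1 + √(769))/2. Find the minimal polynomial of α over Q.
m_α(x) = x^2 - x - 192

From 2α - 1 = √(769), squaring gives (2α - 1)^2 = 769, i.e. 4α^2 - 4α + 1 = 769, so α^2 - α + (1 - 769)/4 = 0. Since 769 ≡ 1 (mod 4), (1 - 769)/4 = -192 ∈ Z. The polynomial x^2 - x - 192 has discriminant 1 - 4·(-192) = 769, which is not a perfect square in Q (d = 769 is squarefree and ≠ 1), so x^2 - x - 192 is irreducible over Q. It is the minimal polynomial of α.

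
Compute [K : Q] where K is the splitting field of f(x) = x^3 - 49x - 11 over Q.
[K : Q] = 6

By the rational root test, any rational root of the monic integer polynomial f(x) = x^3 - 49x - 11 must be an integer dividing the constant term -11, i.e. one of ±{1, 11}. Evaluating: f(1) = -59, f(-1) = 37, f(11) = 781, f(-11) = -803; none is 0, so f has no rational root and is therefore irreducible over Q (a cubic with no linear factor over a field is irreducible). For an irreducible cubic, the Galois group is A_3 or S_3 according as the discriminant disc(f) = -4a^3 - 27b^2 = -4·(-49)^3 - 27·(-11)^2 = 467329 is or is not a square in Q. Here disc(f) = 467329 is not a perfect square in Q, so the Galois group of f over Q is not contained in A_3 and must be all of S_3. The splitting field has degree |S_3| = 6 over Q, so [K : Q] = 6.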